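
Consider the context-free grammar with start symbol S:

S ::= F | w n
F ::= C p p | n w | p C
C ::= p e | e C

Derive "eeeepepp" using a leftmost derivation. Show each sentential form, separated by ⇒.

S ⇒ F   [S ::= F]
F ⇒ Cpp   [F ::= C p p]
Cpp ⇒ eCpp   [C ::= e C]
eCpp ⇒ eeCpp   [C ::= e C]
eeCpp ⇒ eeeCpp   [C ::= e C]
eeeCpp ⇒ eeeeCpp   [C ::= e C]
eeeeCpp ⇒ eeeepepp   [C ::= p e]

S ⇒ F ⇒ Cpp ⇒ eCpp ⇒ eeCpp ⇒ eeeCpp ⇒ eeeeCpp ⇒ eeeepepp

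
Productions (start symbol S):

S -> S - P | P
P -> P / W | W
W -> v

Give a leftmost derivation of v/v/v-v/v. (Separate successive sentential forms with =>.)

S=>S-P=>P-P=>P/W-P=>P/W/W-P=>W/W/W-P=>v/W/W-P=>v/v/W-P=>v/v/v-P=>v/v/v-P/W=>v/v/v-W/W=>v/v/v-v/W=>v/v/v-v/v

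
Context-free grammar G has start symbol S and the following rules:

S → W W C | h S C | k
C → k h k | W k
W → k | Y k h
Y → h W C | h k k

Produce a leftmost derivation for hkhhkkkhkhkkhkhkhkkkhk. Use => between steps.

S => hSC => hWWCC => hkWCC => hkYkhCC => hkhWCkhCC => hkhYkhCkhCC => hkhhkkkhCkhCC => hkhhkkkhkhkkhCC => hkhhkkkhkhkkhkhkC => hkhhkkkhkhkkhkhkWk => hkhhkkkhkhkkhkhkYkhk => hkhhkkkhkhkkhkhkhkkkhk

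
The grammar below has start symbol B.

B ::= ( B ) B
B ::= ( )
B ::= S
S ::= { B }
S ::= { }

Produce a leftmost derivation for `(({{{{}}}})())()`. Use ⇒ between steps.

B ⇒ (B)B ⇒ ((B)B)B ⇒ ((S)B)B ⇒ (({B})B)B ⇒ (({S})B)B ⇒ (({{B}})B)B ⇒ (({{S}})B)B ⇒ (({{{B}}})B)B ⇒ (({{{S}}})B)B ⇒ (({{{{}}}})B)B ⇒ (({{{{}}}})())B ⇒ (({{{{}}}})())()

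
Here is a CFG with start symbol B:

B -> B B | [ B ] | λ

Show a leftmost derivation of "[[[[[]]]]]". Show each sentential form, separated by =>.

B=>BB=>[B]B=>[[B]]B=>[[BB]]B=>[[[B]B]]B=>[[[BB]B]]B=>[[[[B]B]B]]B=>[[[[[B]]B]B]]B=>[[[[[]]B]B]]B=>[[[[[]]]B]]B=>[[[[[]]]]]B=>[[[[[]]]]]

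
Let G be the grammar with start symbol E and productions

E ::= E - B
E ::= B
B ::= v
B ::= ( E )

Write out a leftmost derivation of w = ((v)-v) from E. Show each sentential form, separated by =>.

E=>B=>(E)=>(E-B)=>(B-B)=>((E)-B)=>((B)-B)=>((v)-B)=>((v)-v)

E => B   [E ::= B]
B => (E)   [B ::= ( E )]
(E) => (E-B)   [E ::= E - B]
(E-B) => (B-B)   [E ::= B]
(B-B) => ((E)-B)   [B ::= ( E )]
((E)-B) => ((B)-B)   [E ::= B]
((B)-B) => ((v)-B)   [B ::= v]
((v)-B) => ((v)-v)   [B ::= v]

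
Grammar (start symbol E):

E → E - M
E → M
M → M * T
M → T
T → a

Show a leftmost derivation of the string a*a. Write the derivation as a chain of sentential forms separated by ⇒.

E⇒M⇒M*T⇒T*T⇒a*T⇒a*a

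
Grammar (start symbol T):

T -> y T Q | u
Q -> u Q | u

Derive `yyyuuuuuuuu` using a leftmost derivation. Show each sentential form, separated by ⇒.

T⇒yTQ⇒yyTQQ⇒yyyTQQQ⇒yyyuQQQ⇒yyyuuQQQ⇒yyyuuuQQQ⇒yyyuuuuQQ⇒yyyuuuuuQQ⇒yyyuuuuuuQQ⇒yyyuuuuuuuQ⇒yyyuuuuuuuu

T ⇒ yTQ   [T -> y T Q]
yTQ ⇒ yyTQQ   [T -> y T Q]
yyTQQ ⇒ yyyTQQQ   [T -> y T Q]
yyyTQQQ ⇒ yyyuQQQ   [T -> u]
yyyuQQQ ⇒ yyyuuQQQ   [Q -> u Q]
yyyuuQQQ ⇒ yyyuuuQQQ   [Q -> u Q]
yyyuuuQQQ ⇒ yyyuuuuQQ   [Q -> u]
yyyuuuuQQ ⇒ yyyuuuuuQQ   [Q -> u Q]
yyyuuuuuQQ ⇒ yyyuuuuuuQQ   [Q -> u Q]
yyyuuuuuuQQ ⇒ yyyuuuuuuuQ   [Q -> u]
yyyuuuuuuuQ ⇒ yyyuuuuuuuu   [Q -> u]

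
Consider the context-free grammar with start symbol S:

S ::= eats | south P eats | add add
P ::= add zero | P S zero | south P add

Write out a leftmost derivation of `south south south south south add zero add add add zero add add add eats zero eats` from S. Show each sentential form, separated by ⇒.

S ⇒ south P eats ⇒ south P S zero eats ⇒ south south P add S zero eats ⇒ south south south P add add S zero eats ⇒ south south south south P add add add S zero eats ⇒ south south south south P S zero add add add S zero eats ⇒ south south south south south P add S zero add add add S zero eats ⇒ south south south south south add zero add S zero add add add S zero eats ⇒ south south south south south add zero add add add zero add add add S zero eats ⇒ south south south south south add zero add add add zero add add add eats zero eats

S ⇒ south P eats   [S ::= south P eats]
south P eats ⇒ south P S zero eats   [P ::= P S zero]
south P S zero eats ⇒ south south P add S zero eats   [P ::= south P add]
south south P add S zero eats ⇒ south south south P add add S zero eats   [P ::= south P add]
south south south P add add S zero eats ⇒ south south south south P add add add S zero eats   [P ::= south P add]
south south south south P add add add S zero eats ⇒ south south south south P S zero add add add S zero eats   [P ::= P S zero]
south south south south P S zero add add add S zero eats ⇒ south south south south south P add S zero add add add S zero eats   [P ::= south P add]
south south south south south P add S zero add add add S zero eats ⇒ south south south south south add zero add S zero add add add S zero eats   [P ::= add zero]
south south south south south add zero add S zero add add add S zero eats ⇒ south south south south south add zero add add add zero add add add S zero eats   [S ::= add add]
south south south south south add zero add add add zero add add add S zero eats ⇒ south south south south south add zero add add add zero add add add eats zero eats   [S ::= eats]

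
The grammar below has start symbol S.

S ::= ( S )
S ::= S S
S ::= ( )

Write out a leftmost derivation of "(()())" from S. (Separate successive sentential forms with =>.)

S => (S) => (SS) => (()S) => (()())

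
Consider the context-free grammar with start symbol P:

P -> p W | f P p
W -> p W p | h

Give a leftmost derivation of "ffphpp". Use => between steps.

P => fPp => ffPpp => ffpWpp => ffphpp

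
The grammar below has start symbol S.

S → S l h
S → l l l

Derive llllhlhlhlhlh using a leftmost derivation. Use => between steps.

S=>Slh=>Slhlh=>Slhlhlh=>Slhlhlhlh=>Slhlhlhlhlh=>llllhlhlhlhlh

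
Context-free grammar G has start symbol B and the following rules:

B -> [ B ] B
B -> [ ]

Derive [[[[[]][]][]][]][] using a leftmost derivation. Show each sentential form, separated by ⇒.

B ⇒ [B]B ⇒ [[B]B]B ⇒ [[[B]B]B]B ⇒ [[[[B]B]B]B]B ⇒ [[[[[]]B]B]B]B ⇒ [[[[[]][]]B]B]B ⇒ [[[[[]][]][]]B]B ⇒ [[[[[]][]][]][]]B ⇒ [[[[[]][]][]][]][]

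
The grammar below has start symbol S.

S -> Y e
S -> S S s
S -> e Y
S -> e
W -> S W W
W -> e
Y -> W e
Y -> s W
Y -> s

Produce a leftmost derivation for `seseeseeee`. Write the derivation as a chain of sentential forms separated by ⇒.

S ⇒ Ye   [S -> Y e]
Ye ⇒ sWe   [Y -> s W]
sWe ⇒ sSWWe   [W -> S W W]
sSWWe ⇒ seYWWe   [S -> e Y]
seYWWe ⇒ sesWWe   [Y -> s]
sesWWe ⇒ sesSWWWe   [W -> S W W]
sesSWWWe ⇒ sesSSsWWWe   [S -> S S s]
sesSSsWWWe ⇒ seseSsWWWe   [S -> e]
seseSsWWWe ⇒ seseesWWWe   [S -> e]
seseesWWWe ⇒ seseeseWWe   [W -> e]
seseeseWWe ⇒ seseeseeWe   [W -> e]
seseeseeWe ⇒ seseeseeee   [W -> e]

S ⇒ Ye ⇒ sWe ⇒ sSWWe ⇒ seYWWe ⇒ sesWWe ⇒ sesSWWWe ⇒ sesSSsWWWe ⇒ seseSsWWWe ⇒ seseesWWWe ⇒ seseeseWWe ⇒ seseeseeWe ⇒ seseeseeee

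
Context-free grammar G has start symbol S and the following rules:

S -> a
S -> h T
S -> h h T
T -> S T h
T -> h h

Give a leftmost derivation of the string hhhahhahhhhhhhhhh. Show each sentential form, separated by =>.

S => hhT   [S -> h h T]
hhT => hhSTh   [T -> S T h]
hhSTh => hhhTTh   [S -> h T]
hhhTTh => hhhSThTh   [T -> S T h]
hhhSThTh => hhhaThTh   [S -> a]
hhhaThTh => hhhaSThhTh   [T -> S T h]
hhhaSThhTh => hhhahhTThhTh   [S -> h h T]
hhhahhTThhTh => hhhahhSThThhTh   [T -> S T h]
hhhahhSThThhTh => hhhahhaThThhTh   [S -> a]
hhhahhaThThhTh => hhhahhahhhThhTh   [T -> h h]
hhhahhahhhThhTh => hhhahhahhhhhhhTh   [T -> h h]
hhhahhahhhhhhhTh => hhhahhahhhhhhhhhh   [T -> h h]

S => hhT => hhSTh => hhhTTh => hhhSThTh => hhhaThTh => hhhaSThhTh => hhhahhTThhTh => hhhahhSThThhTh => hhhahhaThThhTh => hhhahhahhhThhTh => hhhahhahhhhhhhTh => hhhahhahhhhhhhhhh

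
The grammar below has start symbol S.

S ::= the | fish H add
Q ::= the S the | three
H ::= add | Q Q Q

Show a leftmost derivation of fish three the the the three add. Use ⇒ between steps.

S ⇒ fish H add   [S ::= fish H add]
fish H add ⇒ fish Q Q Q add   [H ::= Q Q Q]
fish Q Q Q add ⇒ fish three Q Q add   [Q ::= three]
fish three Q Q add ⇒ fish three the S the Q add   [Q ::= the S the]
fish three the S the Q add ⇒ fish three the the the Q add   [S ::= the]
fish three the the the Q add ⇒ fish three the the the three add   [Q ::= three]

S ⇒ fish H add ⇒ fish Q Q Q add ⇒ fish three Q Q add ⇒ fish three the S the Q add ⇒ fish three the the the Q add ⇒ fish three the the the three add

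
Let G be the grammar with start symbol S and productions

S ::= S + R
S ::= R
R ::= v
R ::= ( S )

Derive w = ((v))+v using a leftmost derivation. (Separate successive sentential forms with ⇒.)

S ⇒ S+R ⇒ R+R ⇒ (S)+R ⇒ (R)+R ⇒ ((S))+R ⇒ ((R))+R ⇒ ((v))+R ⇒ ((v))+v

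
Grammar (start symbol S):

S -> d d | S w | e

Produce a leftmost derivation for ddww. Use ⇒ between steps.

S ⇒ Sw ⇒ Sww ⇒ ddww

S ⇒ Sw   [S -> S w]
Sw ⇒ Sww   [S -> S w]
Sww ⇒ ddww   [S -> d d]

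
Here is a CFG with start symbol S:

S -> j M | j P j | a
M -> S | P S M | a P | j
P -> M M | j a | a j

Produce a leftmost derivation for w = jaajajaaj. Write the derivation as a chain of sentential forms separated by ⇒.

S ⇒ jPj ⇒ jMMj ⇒ jaPMj ⇒ jaajMj ⇒ jaajPSMj ⇒ jaajajSMj ⇒ jaajajaMj ⇒ jaajajaSj ⇒ jaajajaaj

S ⇒ jPj   [S -> j P j]
jPj ⇒ jMMj   [P -> M M]
jMMj ⇒ jaPMj   [M -> a P]
jaPMj ⇒ jaajMj   [P -> a j]
jaajMj ⇒ jaajPSMj   [M -> P S M]
jaajPSMj ⇒ jaajajSMj   [P -> a j]
jaajajSMj ⇒ jaajajaMj   [S -> a]
jaajajaMj ⇒ jaajajaSj   [M -> S]
jaajajaSj ⇒ jaajajaaj   [S -> a]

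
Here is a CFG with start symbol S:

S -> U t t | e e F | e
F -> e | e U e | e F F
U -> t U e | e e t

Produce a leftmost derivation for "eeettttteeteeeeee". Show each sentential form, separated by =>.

S=>eeF=>eeeUe=>eeetUee=>eeettUeee=>eeetttUeeee=>eeettttUeeeee=>eeetttttUeeeeee=>eeettttteeteeeeee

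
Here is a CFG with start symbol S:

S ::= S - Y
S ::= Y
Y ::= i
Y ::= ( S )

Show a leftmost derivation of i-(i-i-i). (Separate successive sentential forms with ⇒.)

S ⇒ S-Y   [S ::= S - Y]
S-Y ⇒ Y-Y   [S ::= Y]
Y-Y ⇒ i-Y   [Y ::= i]
i-Y ⇒ i-(S)   [Y ::= ( S )]
i-(S) ⇒ i-(S-Y)   [S ::= S - Y]
i-(S-Y) ⇒ i-(S-Y-Y)   [S ::= S - Y]
i-(S-Y-Y) ⇒ i-(Y-Y-Y)   [S ::= Y]
i-(Y-Y-Y) ⇒ i-(i-Y-Y)   [Y ::= i]
i-(i-Y-Y) ⇒ i-(i-i-Y)   [Y ::= i]
i-(i-i-Y) ⇒ i-(i-i-i)   [Y ::= i]

S ⇒ S-Y ⇒ Y-Y ⇒ i-Y ⇒ i-(S) ⇒ i-(S-Y) ⇒ i-(S-Y-Y) ⇒ i-(Y-Y-Y) ⇒ i-(i-Y-Y) ⇒ i-(i-i-Y) ⇒ i-(i-i-i)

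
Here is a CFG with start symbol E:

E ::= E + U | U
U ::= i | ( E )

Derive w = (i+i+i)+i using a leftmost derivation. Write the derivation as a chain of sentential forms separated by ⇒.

E ⇒ E+U   [E ::= E + U]
E+U ⇒ U+U   [E ::= U]
U+U ⇒ (E)+U   [U ::= ( E )]
(E)+U ⇒ (E+U)+U   [E ::= E + U]
(E+U)+U ⇒ (E+U+U)+U   [E ::= E + U]
(E+U+U)+U ⇒ (U+U+U)+U   [E ::= U]
(U+U+U)+U ⇒ (i+U+U)+U   [U ::= i]
(i+U+U)+U ⇒ (i+i+U)+U   [U ::= i]
(i+i+U)+U ⇒ (i+i+i)+U   [U ::= i]
(i+i+i)+U ⇒ (i+i+i)+i   [U ::= i]

E ⇒ E+U ⇒ U+U ⇒ (E)+U ⇒ (E+U)+U ⇒ (E+U+U)+U ⇒ (U+U+U)+U ⇒ (i+U+U)+U ⇒ (i+i+U)+U ⇒ (i+i+i)+U ⇒ (i+i+i)+i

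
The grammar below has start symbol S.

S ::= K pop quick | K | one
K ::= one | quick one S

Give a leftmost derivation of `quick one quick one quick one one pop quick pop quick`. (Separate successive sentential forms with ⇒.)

S ⇒ K ⇒ quick one S ⇒ quick one K pop quick ⇒ quick one quick one S pop quick ⇒ quick one quick one K pop quick pop quick ⇒ quick one quick one quick one S pop quick pop quick ⇒ quick one quick one quick one one pop quick pop quick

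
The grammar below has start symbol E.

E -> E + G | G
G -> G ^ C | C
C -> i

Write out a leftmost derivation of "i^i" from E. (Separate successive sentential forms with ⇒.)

E ⇒ G   [E -> G]
G ⇒ G^C   [G -> G ^ C]
G^C ⇒ C^C   [G -> C]
C^C ⇒ i^C   [C -> i]
i^C ⇒ i^i   [C -> i]

E ⇒ G ⇒ G^C ⇒ C^C ⇒ i^C ⇒ i^i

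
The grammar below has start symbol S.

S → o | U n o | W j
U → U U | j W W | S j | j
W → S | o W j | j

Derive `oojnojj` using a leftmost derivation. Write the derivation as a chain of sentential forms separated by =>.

S=>Wj=>oWjj=>oSjj=>oUnojj=>oSjnojj=>oojnojj

S => Wj   [S → W j]
Wj => oWjj   [W → o W j]
oWjj => oSjj   [W → S]
oSjj => oUnojj   [S → U n o]
oUnojj => oSjnojj   [U → S j]
oSjnojj => oojnojj   [S → o]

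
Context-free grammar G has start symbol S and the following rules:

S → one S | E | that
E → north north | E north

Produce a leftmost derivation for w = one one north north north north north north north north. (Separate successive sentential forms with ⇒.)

S ⇒ one S ⇒ one one S ⇒ one one E ⇒ one one E north ⇒ one one E north north ⇒ one one E north north north ⇒ one one E north north north north ⇒ one one E north north north north north ⇒ one one E north north north north north north ⇒ one one north north north north north north north north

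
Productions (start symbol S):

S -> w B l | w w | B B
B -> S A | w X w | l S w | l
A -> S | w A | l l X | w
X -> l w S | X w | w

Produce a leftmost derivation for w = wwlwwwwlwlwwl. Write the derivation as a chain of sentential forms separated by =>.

S => wBl => wSAl => wwBlAl => wwlSwlAl => wwlwBlwlAl => wwlwwXwlwlAl => wwlwwwwlwlAl => wwlwwwwlwlSl => wwlwwwwlwlwwl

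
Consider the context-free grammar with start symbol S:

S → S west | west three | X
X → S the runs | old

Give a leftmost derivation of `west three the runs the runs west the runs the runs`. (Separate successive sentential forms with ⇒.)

S ⇒ X ⇒ S the runs ⇒ X the runs ⇒ S the runs the runs ⇒ S west the runs the runs ⇒ X west the runs the runs ⇒ S the runs west the runs the runs ⇒ X the runs west the runs the runs ⇒ S the runs the runs west the runs the runs ⇒ west three the runs the runs west the runs the runs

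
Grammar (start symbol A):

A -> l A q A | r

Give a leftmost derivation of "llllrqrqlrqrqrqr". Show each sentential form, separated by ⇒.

A ⇒ lAqA ⇒ llAqAqA ⇒ lllAqAqAqA ⇒ llllAqAqAqAqA ⇒ llllrqAqAqAqA ⇒ llllrqrqAqAqA ⇒ llllrqrqlAqAqAqA ⇒ llllrqrqlrqAqAqA ⇒ llllrqrqlrqrqAqA ⇒ llllrqrqlrqrqrqA ⇒ llllrqrqlrqrqrqr

A ⇒ lAqA   [A -> l A q A]
lAqA ⇒ llAqAqA   [A -> l A q A]
llAqAqA ⇒ lllAqAqAqA   [A -> l A q A]
lllAqAqAqA ⇒ llllAqAqAqAqA   [A -> l A q A]
llllAqAqAqAqA ⇒ llllrqAqAqAqA   [A -> r]
llllrqAqAqAqA ⇒ llllrqrqAqAqA   [A -> r]
llllrqrqAqAqA ⇒ llllrqrqlAqAqAqA   [A -> l A q A]
llllrqrqlAqAqAqA ⇒ llllrqrqlrqAqAqA   [A -> r]
llllrqrqlrqAqAqA ⇒ llllrqrqlrqrqAqA   [A -> r]
llllrqrqlrqrqAqA ⇒ llllrqrqlrqrqrqA   [A -> r]
llllrqrqlrqrqrqA ⇒ llllrqrqlrqrqrqr   [A -> r]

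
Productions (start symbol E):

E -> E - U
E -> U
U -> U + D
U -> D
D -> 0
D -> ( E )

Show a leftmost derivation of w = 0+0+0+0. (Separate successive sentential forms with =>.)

E => U => U+D => U+D+D => U+D+D+D => D+D+D+D => 0+D+D+D => 0+0+D+D => 0+0+0+D => 0+0+0+0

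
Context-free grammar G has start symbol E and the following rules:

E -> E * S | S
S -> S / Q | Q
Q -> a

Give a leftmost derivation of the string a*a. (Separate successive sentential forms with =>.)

E => E*S   [E -> E * S]
E*S => S*S   [E -> S]
S*S => Q*S   [S -> Q]
Q*S => a*S   [Q -> a]
a*S => a*Q   [S -> Q]
a*Q => a*a   [Q -> a]

E => E*S => S*S => Q*S => a*S => a*Q => a*a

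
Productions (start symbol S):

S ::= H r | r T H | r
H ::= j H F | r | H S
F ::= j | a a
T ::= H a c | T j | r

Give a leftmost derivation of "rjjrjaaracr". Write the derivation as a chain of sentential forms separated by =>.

S => rTH => rHacH => rHSacH => rjHFSacH => rjjHFFSacH => rjjrFFSacH => rjjrjFSacH => rjjrjaaSacH => rjjrjaaracH => rjjrjaaracr

S => rTH   [S ::= r T H]
rTH => rHacH   [T ::= H a c]
rHacH => rHSacH   [H ::= H S]
rHSacH => rjHFSacH   [H ::= j H F]
rjHFSacH => rjjHFFSacH   [H ::= j H F]
rjjHFFSacH => rjjrFFSacH   [H ::= r]
rjjrFFSacH => rjjrjFSacH   [F ::= j]
rjjrjFSacH => rjjrjaaSacH   [F ::= a a]
rjjrjaaSacH => rjjrjaaracH   [S ::= r]
rjjrjaaracH => rjjrjaaracr   [H ::= r]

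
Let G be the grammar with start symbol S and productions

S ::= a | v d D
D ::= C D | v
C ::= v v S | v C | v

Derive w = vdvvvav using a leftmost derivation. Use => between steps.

S => vdD   [S ::= v d D]
vdD => vdCD   [D ::= C D]
vdCD => vdvD   [C ::= v]
vdvD => vdvCD   [D ::= C D]
vdvCD => vdvvvSD   [C ::= v v S]
vdvvvSD => vdvvvaD   [S ::= a]
vdvvvaD => vdvvvav   [D ::= v]

S => vdD => vdCD => vdvD => vdvCD => vdvvvSD => vdvvvaD => vdvvvav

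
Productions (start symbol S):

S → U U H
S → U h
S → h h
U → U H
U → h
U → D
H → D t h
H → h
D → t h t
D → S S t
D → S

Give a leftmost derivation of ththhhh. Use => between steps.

S => UUH   [S → U U H]
UUH => DUH   [U → D]
DUH => SUH   [D → S]
SUH => UUHUH   [S → U U H]
UUHUH => DUHUH   [U → D]
DUHUH => thtUHUH   [D → t h t]
thtUHUH => ththHUH   [U → h]
ththHUH => ththhUH   [H → h]
ththhUH => ththhhH   [U → h]
ththhhH => ththhhh   [H → h]

S=>UUH=>DUH=>SUH=>UUHUH=>DUHUH=>thtUHUH=>ththHUH=>ththhUH=>ththhhH=>ththhhh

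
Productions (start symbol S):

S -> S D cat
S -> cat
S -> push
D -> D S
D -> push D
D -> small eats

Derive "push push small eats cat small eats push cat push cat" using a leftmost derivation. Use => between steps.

S => S D cat => S D cat D cat => push D cat D cat => push push D cat D cat => push push small eats cat D cat => push push small eats cat D S cat => push push small eats cat D S S cat => push push small eats cat D S S S cat => push push small eats cat small eats S S S cat => push push small eats cat small eats push S S cat => push push small eats cat small eats push cat S cat => push push small eats cat small eats push cat push cat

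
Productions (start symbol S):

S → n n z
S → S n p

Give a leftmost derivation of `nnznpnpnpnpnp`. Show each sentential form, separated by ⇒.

S ⇒ Snp ⇒ Snpnp ⇒ Snpnpnp ⇒ Snpnpnpnp ⇒ Snpnpnpnpnp ⇒ nnznpnpnpnpnp

S ⇒ Snp   [S → S n p]
Snp ⇒ Snpnp   [S → S n p]
Snpnp ⇒ Snpnpnp   [S → S n p]
Snpnpnp ⇒ Snpnpnpnp   [S → S n p]
Snpnpnpnp ⇒ Snpnpnpnpnp   [S → S n p]
Snpnpnpnpnp ⇒ nnznpnpnpnpnp   [S → n n z]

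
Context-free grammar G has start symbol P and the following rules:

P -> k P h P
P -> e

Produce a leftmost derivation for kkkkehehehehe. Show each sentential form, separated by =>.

P=>kPhP=>kkPhPhP=>kkkPhPhPhP=>kkkkPhPhPhPhP=>kkkkehPhPhPhP=>kkkkehehPhPhP=>kkkkehehehPhP=>kkkkehehehehP=>kkkkehehehehe

P => kPhP   [P -> k P h P]
kPhP => kkPhPhP   [P -> k P h P]
kkPhPhP => kkkPhPhPhP   [P -> k P h P]
kkkPhPhPhP => kkkkPhPhPhPhP   [P -> k P h P]
kkkkPhPhPhPhP => kkkkehPhPhPhP   [P -> e]
kkkkehPhPhPhP => kkkkehehPhPhP   [P -> e]
kkkkehehPhPhP => kkkkehehehPhP   [P -> e]
kkkkehehehPhP => kkkkehehehehP   [P -> e]
kkkkehehehehP => kkkkehehehehe   [P -> e]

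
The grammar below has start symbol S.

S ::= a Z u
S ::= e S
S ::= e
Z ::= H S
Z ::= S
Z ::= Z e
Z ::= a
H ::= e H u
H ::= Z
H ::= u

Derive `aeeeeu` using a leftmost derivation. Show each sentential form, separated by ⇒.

S ⇒ aZu   [S ::= a Z u]
aZu ⇒ aSu   [Z ::= S]
aSu ⇒ aeSu   [S ::= e S]
aeSu ⇒ aeeSu   [S ::= e S]
aeeSu ⇒ aeeeSu   [S ::= e S]
aeeeSu ⇒ aeeeeu   [S ::= e]

S⇒aZu⇒aSu⇒aeSu⇒aeeSu⇒aeeeSu⇒aeeeeu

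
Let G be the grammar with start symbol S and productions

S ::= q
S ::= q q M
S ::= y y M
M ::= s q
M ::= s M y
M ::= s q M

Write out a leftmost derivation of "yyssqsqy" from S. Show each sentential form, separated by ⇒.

S ⇒ yyM ⇒ yysMy ⇒ yyssqMy ⇒ yyssqsqy

S ⇒ yyM   [S ::= y y M]
yyM ⇒ yysMy   [M ::= s M y]
yysMy ⇒ yyssqMy   [M ::= s q M]
yyssqMy ⇒ yyssqsqy   [M ::= s q]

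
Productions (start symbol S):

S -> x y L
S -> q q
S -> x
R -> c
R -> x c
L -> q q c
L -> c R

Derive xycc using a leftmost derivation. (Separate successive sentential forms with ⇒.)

S⇒xyL⇒xycR⇒xycc

S ⇒ xyL   [S -> x y L]
xyL ⇒ xycR   [L -> c R]
xycR ⇒ xycc   [R -> c]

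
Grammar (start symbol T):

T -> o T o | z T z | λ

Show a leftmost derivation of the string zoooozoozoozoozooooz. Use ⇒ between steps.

T ⇒ zTz ⇒ zoToz ⇒ zooTooz ⇒ zoooToooz ⇒ zooooTooooz ⇒ zoooozTzooooz ⇒ zoooozoTozooooz ⇒ zoooozooToozooooz ⇒ zoooozoozTzoozooooz ⇒ zoooozoozoTozoozooooz ⇒ zoooozoozoozoozooooz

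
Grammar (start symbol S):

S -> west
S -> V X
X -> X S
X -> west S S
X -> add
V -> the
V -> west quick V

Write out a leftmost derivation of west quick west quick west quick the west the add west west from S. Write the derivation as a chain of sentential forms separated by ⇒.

S ⇒ V X ⇒ west quick V X ⇒ west quick west quick V X ⇒ west quick west quick west quick V X ⇒ west quick west quick west quick the X ⇒ west quick west quick west quick the X S ⇒ west quick west quick west quick the west S S S ⇒ west quick west quick west quick the west V X S S ⇒ west quick west quick west quick the west the X S S ⇒ west quick west quick west quick the west the add S S ⇒ west quick west quick west quick the west the add west S ⇒ west quick west quick west quick the west the add west west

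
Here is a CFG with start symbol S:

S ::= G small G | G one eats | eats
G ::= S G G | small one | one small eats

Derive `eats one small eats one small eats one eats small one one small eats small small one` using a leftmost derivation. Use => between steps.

S => G small G => S G G small G => G one eats G G small G => S G G one eats G G small G => eats G G one eats G G small G => eats one small eats G one eats G G small G => eats one small eats one small eats one eats G G small G => eats one small eats one small eats one eats small one G small G => eats one small eats one small eats one eats small one one small eats small G => eats one small eats one small eats one eats small one one small eats small small one

S => G small G   [S ::= G small G]
G small G => S G G small G   [G ::= S G G]
S G G small G => G one eats G G small G   [S ::= G one eats]
G one eats G G small G => S G G one eats G G small G   [G ::= S G G]
S G G one eats G G small G => eats G G one eats G G small G   [S ::= eats]
eats G G one eats G G small G => eats one small eats G one eats G G small G   [G ::= one small eats]
eats one small eats G one eats G G small G => eats one small eats one small eats one eats G G small G   [G ::= one small eats]
eats one small eats one small eats one eats G G small G => eats one small eats one small eats one eats small one G small G   [G ::= small one]
eats one small eats one small eats one eats small one G small G => eats one small eats one small eats one eats small one one small eats small G   [G ::= one small eats]
eats one small eats one small eats one eats small one one small eats small G => eats one small eats one small eats one eats small one one small eats small small one   [G ::= small one]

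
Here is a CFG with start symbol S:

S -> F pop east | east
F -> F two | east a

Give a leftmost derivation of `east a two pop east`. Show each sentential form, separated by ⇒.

S ⇒ F pop east ⇒ F two pop east ⇒ east a two pop east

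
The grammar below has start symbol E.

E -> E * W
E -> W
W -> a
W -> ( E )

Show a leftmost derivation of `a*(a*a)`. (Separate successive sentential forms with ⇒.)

E ⇒ E*W ⇒ W*W ⇒ a*W ⇒ a*(E) ⇒ a*(E*W) ⇒ a*(W*W) ⇒ a*(a*W) ⇒ a*(a*a)

E ⇒ E*W   [E -> E * W]
E*W ⇒ W*W   [E -> W]
W*W ⇒ a*W   [W -> a]
a*W ⇒ a*(E)   [W -> ( E )]
a*(E) ⇒ a*(E*W)   [E -> E * W]
a*(E*W) ⇒ a*(W*W)   [E -> W]
a*(W*W) ⇒ a*(a*W)   [W -> a]
a*(a*W) ⇒ a*(a*a)   [W -> a]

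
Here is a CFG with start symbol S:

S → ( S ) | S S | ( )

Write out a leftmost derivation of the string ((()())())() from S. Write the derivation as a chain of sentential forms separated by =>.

S => SS => (S)S => (SS)S => ((S)S)S => ((SS)S)S => ((()S)S)S => ((()())S)S => ((()())())S => ((()())())()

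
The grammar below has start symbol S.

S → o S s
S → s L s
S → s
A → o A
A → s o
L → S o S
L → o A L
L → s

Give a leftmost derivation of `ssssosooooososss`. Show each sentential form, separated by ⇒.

S ⇒ sLs   [S → s L s]
sLs ⇒ sSoSs   [L → S o S]
sSoSs ⇒ ssLsoSs   [S → s L s]
ssLsoSs ⇒ ssssoSs   [L → s]
ssssoSs ⇒ ssssosLss   [S → s L s]
ssssosLss ⇒ ssssosoALss   [L → o A L]
ssssosoALss ⇒ ssssosooALss   [A → o A]
ssssosooALss ⇒ ssssosoooALss   [A → o A]
ssssosoooALss ⇒ ssssosooooALss   [A → o A]
ssssosooooALss ⇒ ssssosoooooALss   [A → o A]
ssssosoooooALss ⇒ ssssosooooosoLss   [A → s o]
ssssosooooosoLss ⇒ ssssosooooososss   [L → s]

S ⇒ sLs ⇒ sSoSs ⇒ ssLsoSs ⇒ ssssoSs ⇒ ssssosLss ⇒ ssssosoALss ⇒ ssssosooALss ⇒ ssssosoooALss ⇒ ssssosooooALss ⇒ ssssosoooooALss ⇒ ssssosooooosoLss ⇒ ssssosooooososss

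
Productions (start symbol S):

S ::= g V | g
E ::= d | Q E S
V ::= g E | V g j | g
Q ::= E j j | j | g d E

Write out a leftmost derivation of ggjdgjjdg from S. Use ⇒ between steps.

S ⇒ gV   [S ::= g V]
gV ⇒ ggE   [V ::= g E]
ggE ⇒ ggQES   [E ::= Q E S]
ggQES ⇒ ggEjjES   [Q ::= E j j]
ggEjjES ⇒ ggQESjjES   [E ::= Q E S]
ggQESjjES ⇒ ggjESjjES   [Q ::= j]
ggjESjjES ⇒ ggjdSjjES   [E ::= d]
ggjdSjjES ⇒ ggjdgjjES   [S ::= g]
ggjdgjjES ⇒ ggjdgjjdS   [E ::= d]
ggjdgjjdS ⇒ ggjdgjjdg   [S ::= g]

S ⇒ gV ⇒ ggE ⇒ ggQES ⇒ ggEjjES ⇒ ggQESjjES ⇒ ggjESjjES ⇒ ggjdSjjES ⇒ ggjdgjjES ⇒ ggjdgjjdS ⇒ ggjdgjjdg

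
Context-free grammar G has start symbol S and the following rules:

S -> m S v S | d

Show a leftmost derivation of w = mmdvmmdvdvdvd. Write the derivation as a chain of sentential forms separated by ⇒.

S ⇒ mSvS ⇒ mmSvSvS ⇒ mmdvSvS ⇒ mmdvmSvSvS ⇒ mmdvmmSvSvSvS ⇒ mmdvmmdvSvSvS ⇒ mmdvmmdvdvSvS ⇒ mmdvmmdvdvdvS ⇒ mmdvmmdvdvdvd

S ⇒ mSvS   [S -> m S v S]
mSvS ⇒ mmSvSvS   [S -> m S v S]
mmSvSvS ⇒ mmdvSvS   [S -> d]
mmdvSvS ⇒ mmdvmSvSvS   [S -> m S v S]
mmdvmSvSvS ⇒ mmdvmmSvSvSvS   [S -> m S v S]
mmdvmmSvSvSvS ⇒ mmdvmmdvSvSvS   [S -> d]
mmdvmmdvSvSvS ⇒ mmdvmmdvdvSvS   [S -> d]
mmdvmmdvdvSvS ⇒ mmdvmmdvdvdvS   [S -> d]
mmdvmmdvdvdvS ⇒ mmdvmmdvdvdvd   [S -> d]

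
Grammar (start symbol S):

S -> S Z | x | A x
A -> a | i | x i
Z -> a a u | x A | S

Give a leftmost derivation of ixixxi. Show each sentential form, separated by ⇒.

S ⇒ SZ   [S -> S Z]
SZ ⇒ SZZ   [S -> S Z]
SZZ ⇒ AxZZ   [S -> A x]
AxZZ ⇒ ixZZ   [A -> i]
ixZZ ⇒ ixSZ   [Z -> S]
ixSZ ⇒ ixAxZ   [S -> A x]
ixAxZ ⇒ ixixZ   [A -> i]
ixixZ ⇒ ixixxA   [Z -> x A]
ixixxA ⇒ ixixxi   [A -> i]

S ⇒ SZ ⇒ SZZ ⇒ AxZZ ⇒ ixZZ ⇒ ixSZ ⇒ ixAxZ ⇒ ixixZ ⇒ ixixxA ⇒ ixixxi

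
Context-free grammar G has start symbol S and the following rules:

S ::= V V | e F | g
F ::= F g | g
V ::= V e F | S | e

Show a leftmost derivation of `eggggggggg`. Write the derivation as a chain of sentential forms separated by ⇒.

S ⇒ eF   [S ::= e F]
eF ⇒ eFg   [F ::= F g]
eFg ⇒ eFgg   [F ::= F g]
eFgg ⇒ eFggg   [F ::= F g]
eFggg ⇒ eFgggg   [F ::= F g]
eFgggg ⇒ eFggggg   [F ::= F g]
eFggggg ⇒ eFgggggg   [F ::= F g]
eFgggggg ⇒ eFggggggg   [F ::= F g]
eFggggggg ⇒ eFgggggggg   [F ::= F g]
eFgggggggg ⇒ eggggggggg   [F ::= g]

S ⇒ eF ⇒ eFg ⇒ eFgg ⇒ eFggg ⇒ eFgggg ⇒ eFggggg ⇒ eFgggggg ⇒ eFggggggg ⇒ eFgggggggg ⇒ eggggggggg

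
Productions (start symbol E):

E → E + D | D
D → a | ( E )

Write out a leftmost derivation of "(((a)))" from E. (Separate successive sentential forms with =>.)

E => D => (E) => (D) => ((E)) => ((D)) => (((E))) => (((D))) => (((a)))

E => D   [E → D]
D => (E)   [D → ( E )]
(E) => (D)   [E → D]
(D) => ((E))   [D → ( E )]
((E)) => ((D))   [E → D]
((D)) => (((E)))   [D → ( E )]
(((E))) => (((D)))   [E → D]
(((D))) => (((a)))   [D → a]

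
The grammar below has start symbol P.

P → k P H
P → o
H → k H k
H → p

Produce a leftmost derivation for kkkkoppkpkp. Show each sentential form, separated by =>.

P => kPH => kkPHH => kkkPHHH => kkkkPHHHH => kkkkoHHHH => kkkkopHHH => kkkkoppHH => kkkkoppkHkH => kkkkoppkpkH => kkkkoppkpkp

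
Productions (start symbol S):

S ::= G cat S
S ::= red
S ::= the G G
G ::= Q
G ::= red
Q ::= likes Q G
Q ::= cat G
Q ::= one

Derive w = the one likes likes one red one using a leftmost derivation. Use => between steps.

S => the G G   [S ::= the G G]
the G G => the Q G   [G ::= Q]
the Q G => the one G   [Q ::= one]
the one G => the one Q   [G ::= Q]
the one Q => the one likes Q G   [Q ::= likes Q G]
the one likes Q G => the one likes likes Q G G   [Q ::= likes Q G]
the one likes likes Q G G => the one likes likes one G G   [Q ::= one]
the one likes likes one G G => the one likes likes one red G   [G ::= red]
the one likes likes one red G => the one likes likes one red Q   [G ::= Q]
the one likes likes one red Q => the one likes likes one red one   [Q ::= one]

S => the G G => the Q G => the one G => the one Q => the one likes Q G => the one likes likes Q G G => the one likes likes one G G => the one likes likes one red G => the one likes likes one red Q => the one likes likes one red one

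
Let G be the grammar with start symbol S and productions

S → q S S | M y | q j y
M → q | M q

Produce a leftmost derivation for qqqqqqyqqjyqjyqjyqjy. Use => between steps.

S => qSS => qqSSS => qqqSSSS => qqqMySSS => qqqMqySSS => qqqMqqySSS => qqqqqqySSS => qqqqqqyqSSSS => qqqqqqyqqjySSS => qqqqqqyqqjyqjySS => qqqqqqyqqjyqjyqjyS => qqqqqqyqqjyqjyqjyqjy

S => qSS   [S → q S S]
qSS => qqSSS   [S → q S S]
qqSSS => qqqSSSS   [S → q S S]
qqqSSSS => qqqMySSS   [S → M y]
qqqMySSS => qqqMqySSS   [M → M q]
qqqMqySSS => qqqMqqySSS   [M → M q]
qqqMqqySSS => qqqqqqySSS   [M → q]
qqqqqqySSS => qqqqqqyqSSSS   [S → q S S]
qqqqqqyqSSSS => qqqqqqyqqjySSS   [S → q j y]
qqqqqqyqqjySSS => qqqqqqyqqjyqjySS   [S → q j y]
qqqqqqyqqjyqjySS => qqqqqqyqqjyqjyqjyS   [S → q j y]
qqqqqqyqqjyqjyqjyS => qqqqqqyqqjyqjyqjyqjy   [S → q j y]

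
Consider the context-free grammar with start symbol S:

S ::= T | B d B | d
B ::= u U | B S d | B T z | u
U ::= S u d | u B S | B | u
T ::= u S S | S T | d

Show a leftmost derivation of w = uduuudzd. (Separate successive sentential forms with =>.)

S=>BdB=>udB=>uduU=>uduuBS=>uduuBTzS=>uduuuTzS=>uduuudzS=>uduuudzT=>uduuudzd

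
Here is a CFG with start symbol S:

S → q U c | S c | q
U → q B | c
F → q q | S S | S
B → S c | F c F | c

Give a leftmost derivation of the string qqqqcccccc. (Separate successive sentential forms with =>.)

S => qUc   [S → q U c]
qUc => qqBc   [U → q B]
qqBc => qqScc   [B → S c]
qqScc => qqSccc   [S → S c]
qqSccc => qqScccc   [S → S c]
qqScccc => qqqUccccc   [S → q U c]
qqqUccccc => qqqqBccccc   [U → q B]
qqqqBccccc => qqqqcccccc   [B → c]

S => qUc => qqBc => qqScc => qqSccc => qqScccc => qqqUccccc => qqqqBccccc => qqqqcccccc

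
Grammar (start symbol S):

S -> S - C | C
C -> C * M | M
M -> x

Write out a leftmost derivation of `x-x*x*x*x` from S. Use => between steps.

S=>S-C=>C-C=>M-C=>x-C=>x-C*M=>x-C*M*M=>x-C*M*M*M=>x-M*M*M*M=>x-x*M*M*M=>x-x*x*M*M=>x-x*x*x*M=>x-x*x*x*x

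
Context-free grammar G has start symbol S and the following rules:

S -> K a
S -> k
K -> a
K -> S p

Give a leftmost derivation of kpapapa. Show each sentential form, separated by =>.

S => Ka   [S -> K a]
Ka => Spa   [K -> S p]
Spa => Kapa   [S -> K a]
Kapa => Spapa   [K -> S p]
Spapa => Kapapa   [S -> K a]
Kapapa => Spapapa   [K -> S p]
Spapapa => kpapapa   [S -> k]

S=>Ka=>Spa=>Kapa=>Spapa=>Kapapa=>Spapapa=>kpapapa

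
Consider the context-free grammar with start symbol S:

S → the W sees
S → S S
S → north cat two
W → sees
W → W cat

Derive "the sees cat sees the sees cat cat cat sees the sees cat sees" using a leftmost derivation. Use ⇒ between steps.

S ⇒ S S ⇒ the W sees S ⇒ the W cat sees S ⇒ the sees cat sees S ⇒ the sees cat sees S S ⇒ the sees cat sees the W sees S ⇒ the sees cat sees the W cat sees S ⇒ the sees cat sees the W cat cat sees S ⇒ the sees cat sees the W cat cat cat sees S ⇒ the sees cat sees the sees cat cat cat sees S ⇒ the sees cat sees the sees cat cat cat sees the W sees ⇒ the sees cat sees the sees cat cat cat sees the W cat sees ⇒ the sees cat sees the sees cat cat cat sees the sees cat sees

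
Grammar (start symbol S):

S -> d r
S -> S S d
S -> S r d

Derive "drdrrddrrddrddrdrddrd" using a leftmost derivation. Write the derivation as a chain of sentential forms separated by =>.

S => Srd => SSdrd => drSdrd => drSrddrd => drSSdrddrd => drSrdSdrddrd => drSSdrdSdrddrd => drSrdSdrdSdrddrd => drdrrdSdrdSdrddrd => drdrrdSrddrdSdrddrd => drdrrddrrddrdSdrddrd => drdrrddrrddrddrdrddrd

S => Srd   [S -> S r d]
Srd => SSdrd   [S -> S S d]
SSdrd => drSdrd   [S -> d r]
drSdrd => drSrddrd   [S -> S r d]
drSrddrd => drSSdrddrd   [S -> S S d]
drSSdrddrd => drSrdSdrddrd   [S -> S r d]
drSrdSdrddrd => drSSdrdSdrddrd   [S -> S S d]
drSSdrdSdrddrd => drSrdSdrdSdrddrd   [S -> S r d]
drSrdSdrdSdrddrd => drdrrdSdrdSdrddrd   [S -> d r]
drdrrdSdrdSdrddrd => drdrrdSrddrdSdrddrd   [S -> S r d]
drdrrdSrddrdSdrddrd => drdrrddrrddrdSdrddrd   [S -> d r]
drdrrddrrddrdSdrddrd => drdrrddrrddrddrdrddrd   [S -> d r]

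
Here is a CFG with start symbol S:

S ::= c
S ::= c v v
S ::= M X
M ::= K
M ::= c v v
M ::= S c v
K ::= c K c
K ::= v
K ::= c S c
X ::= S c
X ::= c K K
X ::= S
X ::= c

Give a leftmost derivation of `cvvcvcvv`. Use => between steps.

S => MX   [S ::= M X]
MX => ScvX   [M ::= S c v]
ScvX => cvvcvX   [S ::= c v v]
cvvcvX => cvvcvcKK   [X ::= c K K]
cvvcvcKK => cvvcvcvK   [K ::= v]
cvvcvcvK => cvvcvcvv   [K ::= v]

S=>MX=>ScvX=>cvvcvX=>cvvcvcKK=>cvvcvcvK=>cvvcvcvv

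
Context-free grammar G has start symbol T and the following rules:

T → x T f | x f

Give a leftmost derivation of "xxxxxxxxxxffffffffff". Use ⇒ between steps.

T ⇒ xTf ⇒ xxTff ⇒ xxxTfff ⇒ xxxxTffff ⇒ xxxxxTfffff ⇒ xxxxxxTffffff ⇒ xxxxxxxTfffffff ⇒ xxxxxxxxTffffffff ⇒ xxxxxxxxxTfffffffff ⇒ xxxxxxxxxxffffffffff

T ⇒ xTf   [T → x T f]
xTf ⇒ xxTff   [T → x T f]
xxTff ⇒ xxxTfff   [T → x T f]
xxxTfff ⇒ xxxxTffff   [T → x T f]
xxxxTffff ⇒ xxxxxTfffff   [T → x T f]
xxxxxTfffff ⇒ xxxxxxTffffff   [T → x T f]
xxxxxxTffffff ⇒ xxxxxxxTfffffff   [T → x T f]
xxxxxxxTfffffff ⇒ xxxxxxxxTffffffff   [T → x T f]
xxxxxxxxTffffffff ⇒ xxxxxxxxxTfffffffff   [T → x T f]
xxxxxxxxxTfffffffff ⇒ xxxxxxxxxxffffffffff   [T → x f]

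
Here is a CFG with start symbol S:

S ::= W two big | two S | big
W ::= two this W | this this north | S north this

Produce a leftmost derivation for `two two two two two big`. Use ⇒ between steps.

S ⇒ two S   [S ::= two S]
two S ⇒ two two S   [S ::= two S]
two two S ⇒ two two two S   [S ::= two S]
two two two S ⇒ two two two two S   [S ::= two S]
two two two two S ⇒ two two two two two S   [S ::= two S]
two two two two two S ⇒ two two two two two big   [S ::= big]

S ⇒ two S ⇒ two two S ⇒ two two two S ⇒ two two two two S ⇒ two two two two two S ⇒ two two two two two big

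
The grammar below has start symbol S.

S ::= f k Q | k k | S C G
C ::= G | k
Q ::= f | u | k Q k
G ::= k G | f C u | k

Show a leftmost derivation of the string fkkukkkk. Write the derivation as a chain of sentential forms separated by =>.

S => SCG => fkQCG => fkkQkCG => fkkukCG => fkkukGG => fkkukkG => fkkukkkG => fkkukkkk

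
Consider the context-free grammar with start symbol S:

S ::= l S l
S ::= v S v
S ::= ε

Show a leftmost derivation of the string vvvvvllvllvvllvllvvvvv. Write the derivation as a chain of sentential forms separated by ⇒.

S⇒vSv⇒vvSvv⇒vvvSvvv⇒vvvvSvvvv⇒vvvvvSvvvvv⇒vvvvvlSlvvvvv⇒vvvvvllSllvvvvv⇒vvvvvllvSvllvvvvv⇒vvvvvllvlSlvllvvvvv⇒vvvvvllvllSllvllvvvvv⇒vvvvvllvllvSvllvllvvvvv⇒vvvvvllvllvvllvllvvvvv

S ⇒ vSv   [S ::= v S v]
vSv ⇒ vvSvv   [S ::= v S v]
vvSvv ⇒ vvvSvvv   [S ::= v S v]
vvvSvvv ⇒ vvvvSvvvv   [S ::= v S v]
vvvvSvvvv ⇒ vvvvvSvvvvv   [S ::= v S v]
vvvvvSvvvvv ⇒ vvvvvlSlvvvvv   [S ::= l S l]
vvvvvlSlvvvvv ⇒ vvvvvllSllvvvvv   [S ::= l S l]
vvvvvllSllvvvvv ⇒ vvvvvllvSvllvvvvv   [S ::= v S v]
vvvvvllvSvllvvvvv ⇒ vvvvvllvlSlvllvvvvv   [S ::= l S l]
vvvvvllvlSlvllvvvvv ⇒ vvvvvllvllSllvllvvvvv   [S ::= l S l]
vvvvvllvllSllvllvvvvv ⇒ vvvvvllvllvSvllvllvvvvv   [S ::= v S v]
vvvvvllvllvSvllvllvvvvv ⇒ vvvvvllvllvvllvllvvvvv   [S ::= ε]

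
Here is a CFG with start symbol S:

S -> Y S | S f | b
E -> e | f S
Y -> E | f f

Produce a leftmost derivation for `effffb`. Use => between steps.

S => YS => ES => eS => eYS => effS => effYS => effffS => effffb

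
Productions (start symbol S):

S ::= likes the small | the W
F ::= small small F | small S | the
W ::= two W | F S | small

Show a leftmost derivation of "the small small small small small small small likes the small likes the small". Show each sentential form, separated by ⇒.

S ⇒ the W ⇒ the F S ⇒ the small small F S ⇒ the small small small small F S ⇒ the small small small small small small F S ⇒ the small small small small small small small S S ⇒ the small small small small small small small likes the small S ⇒ the small small small small small small small likes the small likes the small

S ⇒ the W   [S ::= the W]
the W ⇒ the F S   [W ::= F S]
the F S ⇒ the small small F S   [F ::= small small F]
the small small F S ⇒ the small small small small F S   [F ::= small small F]
the small small small small F S ⇒ the small small small small small small F S   [F ::= small small F]
the small small small small small small F S ⇒ the small small small small small small small S S   [F ::= small S]
the small small small small small small small S S ⇒ the small small small small small small small likes the small S   [S ::= likes the small]
the small small small small small small small likes the small S ⇒ the small small small small small small small likes the small likes the small   [S ::= likes the small]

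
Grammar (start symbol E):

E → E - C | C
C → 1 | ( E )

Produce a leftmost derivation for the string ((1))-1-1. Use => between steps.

E => E-C => E-C-C => C-C-C => (E)-C-C => (C)-C-C => ((E))-C-C => ((C))-C-C => ((1))-C-C => ((1))-1-C => ((1))-1-1

E => E-C   [E → E - C]
E-C => E-C-C   [E → E - C]
E-C-C => C-C-C   [E → C]
C-C-C => (E)-C-C   [C → ( E )]
(E)-C-C => (C)-C-C   [E → C]
(C)-C-C => ((E))-C-C   [C → ( E )]
((E))-C-C => ((C))-C-C   [E → C]
((C))-C-C => ((1))-C-C   [C → 1]
((1))-C-C => ((1))-1-C   [C → 1]
((1))-1-C => ((1))-1-1   [C → 1]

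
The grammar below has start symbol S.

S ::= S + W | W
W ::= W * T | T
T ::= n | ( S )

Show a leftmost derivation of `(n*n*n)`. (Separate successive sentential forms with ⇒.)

S ⇒ W ⇒ T ⇒ (S) ⇒ (W) ⇒ (W*T) ⇒ (W*T*T) ⇒ (T*T*T) ⇒ (n*T*T) ⇒ (n*n*T) ⇒ (n*n*n)

S ⇒ W   [S ::= W]
W ⇒ T   [W ::= T]
T ⇒ (S)   [T ::= ( S )]
(S) ⇒ (W)   [S ::= W]
(W) ⇒ (W*T)   [W ::= W * T]
(W*T) ⇒ (W*T*T)   [W ::= W * T]
(W*T*T) ⇒ (T*T*T)   [W ::= T]
(T*T*T) ⇒ (n*T*T)   [T ::= n]
(n*T*T) ⇒ (n*n*T)   [T ::= n]
(n*n*T) ⇒ (n*n*n)   [T ::= n]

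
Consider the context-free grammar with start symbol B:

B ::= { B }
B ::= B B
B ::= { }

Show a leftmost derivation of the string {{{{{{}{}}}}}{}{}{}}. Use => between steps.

B=>{B}=>{BB}=>{BBB}=>{BBBB}=>{{B}BBB}=>{{{B}}BBB}=>{{{{B}}}BBB}=>{{{{{B}}}}BBB}=>{{{{{BB}}}}BBB}=>{{{{{{}B}}}}BBB}=>{{{{{{}{}}}}}BBB}=>{{{{{{}{}}}}}{}BB}=>{{{{{{}{}}}}}{}{}B}=>{{{{{{}{}}}}}{}{}{}}

B => {B}   [B ::= { B }]
{B} => {BB}   [B ::= B B]
{BB} => {BBB}   [B ::= B B]
{BBB} => {BBBB}   [B ::= B B]
{BBBB} => {{B}BBB}   [B ::= { B }]
{{B}BBB} => {{{B}}BBB}   [B ::= { B }]
{{{B}}BBB} => {{{{B}}}BBB}   [B ::= { B }]
{{{{B}}}BBB} => {{{{{B}}}}BBB}   [B ::= { B }]
{{{{{B}}}}BBB} => {{{{{BB}}}}BBB}   [B ::= B B]
{{{{{BB}}}}BBB} => {{{{{{}B}}}}BBB}   [B ::= { }]
{{{{{{}B}}}}BBB} => {{{{{{}{}}}}}BBB}   [B ::= { }]
{{{{{{}{}}}}}BBB} => {{{{{{}{}}}}}{}BB}   [B ::= { }]
{{{{{{}{}}}}}{}BB} => {{{{{{}{}}}}}{}{}B}   [B ::= { }]
{{{{{{}{}}}}}{}{}B} => {{{{{{}{}}}}}{}{}{}}   [B ::= { }]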